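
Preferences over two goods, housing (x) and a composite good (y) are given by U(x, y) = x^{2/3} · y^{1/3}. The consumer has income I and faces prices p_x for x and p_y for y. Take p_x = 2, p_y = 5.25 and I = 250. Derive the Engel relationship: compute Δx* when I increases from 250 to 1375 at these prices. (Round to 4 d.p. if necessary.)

Δx* = 375

MU_x/MU_y = (2/3·y)/(1/3·x); tangency sets this equal to p_x/p_y.
So 2/3·p_y·y = 1/3·p_x·x; combined with the budget, a share 2/3 of income goes to x.
Demand: x*(p_x,p_y,I) = 2/3·I/p_x and y* = 1/3·I/p_y.
At p_x=2, p_y=5.25, I=250: x* = 2/3·250/2 = 83.3333.
At I' = 1375: x* = 458.3333. Change: 458.3333 − 83.3333 = 375.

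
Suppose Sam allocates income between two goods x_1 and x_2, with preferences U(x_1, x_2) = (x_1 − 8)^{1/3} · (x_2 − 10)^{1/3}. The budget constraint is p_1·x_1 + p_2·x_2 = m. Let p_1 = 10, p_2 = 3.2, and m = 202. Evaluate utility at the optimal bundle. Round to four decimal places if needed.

V = 3.985

Let x_1' = x_1−8, x_2' = x_2−10. MRS = x_2'/x_1' = p_1/p_2.
Substituting into the budget: x_1* = 8 + 0.5·(m − 8·p_1 − 10·p_2)/p_1, and x_2* = 10 + 0.5·(…)/p_2.
Discretionary income = 202 − 8·10 − 10·3.2 = 90; x_1* = 8 + 0.5·90/10 = 12.5; x_2* = 10 + 0.5·90/3.2 = 24.0625.
Utility at the optimum: U(12.5, 24.0625) = 3.985.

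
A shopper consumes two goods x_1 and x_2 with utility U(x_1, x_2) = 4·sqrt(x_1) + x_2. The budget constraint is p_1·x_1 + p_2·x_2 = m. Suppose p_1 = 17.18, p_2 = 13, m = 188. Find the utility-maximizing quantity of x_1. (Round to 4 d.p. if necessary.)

Set MRS = p_1/p_2: 2·x_1^(−1/2) = p_1/p_2.
Thus x_1* = (2·p_2/p_1)² — independent of m — with the rest of income spent on x_2.
Plugging in: x_1* = (2·13/17.18)² = 2.2903.

x_1* = 2.2903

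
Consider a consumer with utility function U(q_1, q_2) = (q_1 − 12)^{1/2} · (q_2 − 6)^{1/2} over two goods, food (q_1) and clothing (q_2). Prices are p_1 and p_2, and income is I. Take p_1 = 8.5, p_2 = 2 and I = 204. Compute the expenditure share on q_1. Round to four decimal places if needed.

share on q_1 = 0.7206

Substituting into the budget: q_1* = 12 + 0.5·(I − 12·p_1 − 6·p_2)/p_1, and q_2* = 6 + 0.5·(…)/p_2.
Discretionary income = 204 − 12·8.5 − 6·2 = 90; q_1* = 12 + 0.5·90/8.5 = 17.2941; q_2* = 6 + 0.5·90/2 = 28.5.
Expenditure on q_1: 8.5·17.2941 = 147; share = 0.7206.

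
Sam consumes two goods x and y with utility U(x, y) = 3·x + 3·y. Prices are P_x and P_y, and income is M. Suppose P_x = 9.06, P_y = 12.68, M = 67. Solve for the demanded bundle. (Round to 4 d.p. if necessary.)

x* = 7.3951, y* = 0

Linear utility — the consumer picks whichever good has higher MU/price: 3/9.06 = 0.3311 vs 3/12.68 = 0.2366.
x gives more utility per dollar, so spend all income on x: x* = M/P_x, y* = 0.
Numerically: x* = 7.3951, y* = 0.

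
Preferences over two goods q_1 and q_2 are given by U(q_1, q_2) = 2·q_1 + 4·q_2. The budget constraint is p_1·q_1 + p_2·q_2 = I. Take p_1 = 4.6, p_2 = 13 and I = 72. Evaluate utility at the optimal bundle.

V = 31.3043

Linear utility — the consumer picks whichever good has higher MU/price: 2/4.6 = 0.4348 vs 4/13 = 0.3077.
q_1 gives more utility per dollar, so spend all income on q_1: q_1* = I/p_1, q_2* = 0.
Numerically: q_1* = 15.6522, q_2* = 0.
Utility at the optimum: U(15.6522, 0) = 31.3043.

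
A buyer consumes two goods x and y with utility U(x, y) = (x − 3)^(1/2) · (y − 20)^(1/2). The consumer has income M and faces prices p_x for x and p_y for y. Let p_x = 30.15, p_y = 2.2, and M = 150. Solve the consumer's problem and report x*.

x* = 3.2579

MRS = (y−20)/(x−3). Tangency with p_x/p_y gives y−20 = (p_x/p_y)·(x−3).
After buying the subsistence bundle (3, 20), a share 0.5 of the remaining income goes to x: x* = 3 + 0.5·(M − 3p_x − 20p_y)/p_x.
Discretionary income = 150 − 3·30.15 − 20·2.2 = 15.55; x* = 3 + 0.5·15.55/30.15 = 3.2579.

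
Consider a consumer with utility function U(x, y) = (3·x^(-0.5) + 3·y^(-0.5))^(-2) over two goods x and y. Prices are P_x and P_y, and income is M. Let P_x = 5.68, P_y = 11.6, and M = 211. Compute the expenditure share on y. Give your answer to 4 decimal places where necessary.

MRS = MU_x/MU_y = (y/x)^(1.5). Set equal to P_x/P_y.
Hence y/x = (P_x/P_y)^(1/(1.5)), i.e. raised to the 2/3 power.
With the ratio pinned down, the budget gives x* = M/(P_x + P_y·(y/x)) and y* = (y/x)·x*.
Numerically y/x = 0.621241, so x* = 211/(5.68 + 11.6·0.621241) = 16.3739 and y* = 0.621241·16.3739 = 10.1721.
Expenditure on y: 11.6·10.1721 = 117.9965; share = 0.5592.

share on y = 0.5592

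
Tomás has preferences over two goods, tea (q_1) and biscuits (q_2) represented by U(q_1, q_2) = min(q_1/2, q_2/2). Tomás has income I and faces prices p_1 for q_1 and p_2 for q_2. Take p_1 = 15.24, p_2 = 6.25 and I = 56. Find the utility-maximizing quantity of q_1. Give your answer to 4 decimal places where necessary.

Leontief preferences: the optimum is at the kink where q_1/2 = q_2/2, i.e. q_2 = q_1.
Budget: p_1·q_1 + p_2·q_1 = I, so (2·p_1 + 2·p_2)·q_1 = 2·I.
Demand: q_1*(p_1,p_2,I) = 2·I/(2·p_1 + 2·p_2), q_2* = 2·I/(2·p_1 + 2·p_2).
Here 2·15.24 + 2·6.25 = 42.98, giving q_1* = 2.6059.

q_1* = 2.6059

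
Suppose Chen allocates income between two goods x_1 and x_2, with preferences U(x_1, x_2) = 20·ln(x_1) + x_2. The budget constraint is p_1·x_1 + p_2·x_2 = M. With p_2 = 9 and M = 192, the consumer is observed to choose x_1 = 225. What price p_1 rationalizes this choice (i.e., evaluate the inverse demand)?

Set MRS = p_1/p_2: (20/x_1)/1 = p_1/p_2.
So x_1*(p_1,p_2) = 20·p_2/p_1, independent of income; and x_2* = (M − 20·p_2)/p_2.
Set x_1* = 225 in the demand function and solve for p_1: p_1 = 0.8.

p_1 = 0.8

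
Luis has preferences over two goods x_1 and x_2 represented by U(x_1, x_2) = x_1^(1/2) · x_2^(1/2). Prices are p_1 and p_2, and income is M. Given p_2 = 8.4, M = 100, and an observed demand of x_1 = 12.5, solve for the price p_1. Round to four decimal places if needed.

Tangency: MRS = x_2/x_1 = p_1/p_2.
Rearranging, p_2·x_2 = p_1·x_1. Substituting into the budget gives p_1·x_1·(1 + 1) = M.
Demand: x_1*(p_1,p_2,M) = 0.5·M/p_1 and x_2* = 0.5·M/p_2.
Set x_1* = 12.5 in the demand function and solve for p_1: p_1 = 4.

p_1 = 4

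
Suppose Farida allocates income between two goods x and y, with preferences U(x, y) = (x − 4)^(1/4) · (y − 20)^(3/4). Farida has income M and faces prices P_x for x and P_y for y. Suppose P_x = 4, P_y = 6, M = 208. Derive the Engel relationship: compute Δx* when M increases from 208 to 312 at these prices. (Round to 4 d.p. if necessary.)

Δx* = 6.5

Substituting into the budget: x* = 4 + 0.25·(M − 4·P_x − 20·P_y)/P_x, and y* = 20 + 0.75·(…)/P_y.
Discretionary income = 208 − 4·4 − 20·6 = 72; x* = 4 + 0.25·72/4 = 8.5.
At M' = 312: x* = 15. Change: 15 − 8.5 = 6.5.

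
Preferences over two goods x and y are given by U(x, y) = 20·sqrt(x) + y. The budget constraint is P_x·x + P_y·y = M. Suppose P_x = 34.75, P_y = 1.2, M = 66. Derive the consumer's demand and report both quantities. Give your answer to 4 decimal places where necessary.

Set MRS = P_x/P_y: 10·x^(−1/2) = P_x/P_y.
Thus x* = (10·P_y/P_x)² — independent of M — with the rest of income spent on y.
Plugging in: x* = (10·1.2/34.75)² = 0.1192, y* = 51.5468.

x* = 0.1192, y* = 51.5468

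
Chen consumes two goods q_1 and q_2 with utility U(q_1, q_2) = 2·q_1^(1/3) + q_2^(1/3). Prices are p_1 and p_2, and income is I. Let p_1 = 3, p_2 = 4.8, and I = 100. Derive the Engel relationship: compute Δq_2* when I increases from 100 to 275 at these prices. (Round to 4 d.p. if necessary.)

Δq_2* = 7.9643

MRS = MU_q_1/MU_q_2 = 2·(q_2/q_1)^(2/3). Set equal to p_1/p_2.
Hence q_2/q_1 = ((1/2)·p_1/p_2)^(1/(2/3)), i.e. raised to the 1.5 power.
With the ratio pinned down, the budget gives q_1* = I/(p_1 + p_2·(q_2/q_1)) and q_2* = (q_2/q_1)·q_1*.
Numerically q_2/q_1 = 0.174693, so q_1* = 100/(3 + 4.8·0.174693) = 26.0517 and q_2* = 0.174693·26.0517 = 4.551.
At I' = 275: q_2* = 12.5154. Change: 12.5154 − 4.551 = 7.9643.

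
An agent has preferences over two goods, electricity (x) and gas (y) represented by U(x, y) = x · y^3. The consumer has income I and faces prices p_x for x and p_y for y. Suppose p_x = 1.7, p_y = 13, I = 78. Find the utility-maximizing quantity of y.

y* = 4.5

The MRS is (1/3)·y/x. Set MRS = p_x/p_y.
Rearranging, p_y·y = 3·p_x·x. Substituting into the budget gives p_x·x·(1 + 3) = I.
Demand: x*(p_x,p_y,I) = 0.25·I/p_x and y* = 0.75·I/p_y.
At p_x=1.7, p_y=13, I=78: y* = 0.75·78/13 = 4.5.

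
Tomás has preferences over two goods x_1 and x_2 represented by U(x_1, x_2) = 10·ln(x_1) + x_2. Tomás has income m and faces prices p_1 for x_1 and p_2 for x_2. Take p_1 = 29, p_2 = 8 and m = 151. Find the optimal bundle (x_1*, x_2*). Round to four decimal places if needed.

Set MRS = p_1/p_2: (10/x_1)/1 = p_1/p_2.
So x_1*(p_1,p_2) = 10·p_2/p_1, independent of income; and x_2* = (m − 10·p_2)/p_2.
At the given prices: x_1* = 10·8/29 = 2.7586, and x_2* = 8.875.

x_1* = 2.7586, x_2* = 8.875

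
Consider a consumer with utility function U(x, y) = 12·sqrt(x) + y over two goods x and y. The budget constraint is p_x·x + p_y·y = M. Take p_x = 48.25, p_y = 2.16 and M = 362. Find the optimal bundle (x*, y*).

MU_x = 6/√x, MU_y = 1. Tangency: 6/√x = p_x/p_y.
Thus x* = (6·p_y/p_x)² — independent of M — with the rest of income spent on y.
Plugging in: x* = (6·2.16/48.25)² = 0.0721, y* = 165.981.

x* = 0.0721, y* = 165.981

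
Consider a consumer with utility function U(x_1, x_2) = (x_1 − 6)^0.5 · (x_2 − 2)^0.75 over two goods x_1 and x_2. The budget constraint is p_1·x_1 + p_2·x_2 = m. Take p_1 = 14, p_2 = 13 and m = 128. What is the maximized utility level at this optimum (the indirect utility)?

This is Cobb-Douglas in (x_1−6, x_2−2): tangency gives 0.5·p_2·(x_2−2) = 0.75·p_1·(x_1−6).
After buying the subsistence bundle (6, 2), a share 0.4 of the remaining income goes to x_1: x_1* = 6 + 0.4·(m − 6p_1 − 2p_2)/p_1.
Discretionary income = 128 − 6·14 − 2·13 = 18; x_1* = 6 + 0.4·18/14 = 6.5143; x_2* = 2 + 0.6·18/13 = 2.8308.
Utility at the optimum: U(6.5143, 2.8308) = 0.624.

V = 0.624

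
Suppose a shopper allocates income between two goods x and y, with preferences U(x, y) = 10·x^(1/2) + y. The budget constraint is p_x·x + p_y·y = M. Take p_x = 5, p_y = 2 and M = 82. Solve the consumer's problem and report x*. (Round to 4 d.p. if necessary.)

x* = 4

MU_x = 5/√x, MU_y = 1. Tangency: 5/√x = p_x/p_y.
Thus x* = (5·p_y/p_x)² — independent of M — with the rest of income spent on y.
Plugging in: x* = (5·2/5)² = 4.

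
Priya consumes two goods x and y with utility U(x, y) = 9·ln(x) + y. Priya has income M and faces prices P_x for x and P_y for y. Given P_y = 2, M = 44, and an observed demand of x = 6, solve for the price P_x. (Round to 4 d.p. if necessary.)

Set MRS = P_x/P_y: (9/x)/1 = P_x/P_y.
So x*(P_x,P_y) = 9·P_y/P_x, independent of income; and y* = (M − 9·P_y)/P_y.
Set x* = 6 in the demand function and solve for P_x: P_x = 3.

P_x = 3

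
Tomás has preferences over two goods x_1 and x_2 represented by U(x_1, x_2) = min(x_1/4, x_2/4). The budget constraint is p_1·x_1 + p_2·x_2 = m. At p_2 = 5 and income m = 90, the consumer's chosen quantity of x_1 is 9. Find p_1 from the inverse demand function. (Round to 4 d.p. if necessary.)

p_1 = 5

With perfect complements, no substitution: consume in ratio x_1:x_2 = 4:4.
Budget: p_1·x_1 + p_2·x_1 = m, so (4·p_1 + 4·p_2)·x_1 = 4·m.
Demand: x_1*(p_1,p_2,m) = 4·m/(4·p_1 + 4·p_2), x_2* = 4·m/(4·p_1 + 4·p_2).
Set x_1* = 9 in the demand function and solve for p_1: p_1 = 5.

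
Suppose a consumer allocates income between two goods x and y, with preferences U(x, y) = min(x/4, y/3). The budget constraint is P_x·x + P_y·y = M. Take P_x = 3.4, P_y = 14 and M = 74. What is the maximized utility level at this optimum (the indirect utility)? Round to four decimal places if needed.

V = 1.3309

With perfect complements, no substitution: consume in ratio x:y = 4:3.
Budget: P_x·x + P_y·(3/4)·x = M, so (4·P_x + 3·P_y)·x = 4·M.
Demand: x*(P_x,P_y,M) = 4·M/(4·P_x + 3·P_y), y* = 3·M/(4·P_x + 3·P_y).
Here 4·3.4 + 3·14 = 55.6, giving x* = 5.3237 and y* = 3.9928.
Utility at the optimum: U(5.3237, 3.9928) = 1.3309.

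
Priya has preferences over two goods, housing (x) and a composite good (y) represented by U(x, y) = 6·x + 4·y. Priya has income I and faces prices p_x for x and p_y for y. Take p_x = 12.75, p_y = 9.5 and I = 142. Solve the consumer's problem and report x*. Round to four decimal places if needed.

x* = 11.1373

Numerically: x* = 11.1373, y* = 0.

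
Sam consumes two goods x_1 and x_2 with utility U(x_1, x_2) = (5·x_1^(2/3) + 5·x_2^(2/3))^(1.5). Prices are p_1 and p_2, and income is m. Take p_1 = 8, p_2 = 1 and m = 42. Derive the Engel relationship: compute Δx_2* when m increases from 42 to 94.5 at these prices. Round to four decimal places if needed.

Δx_2* = 51.6923

MRS = MU_x_1/MU_x_2 = (x_2/x_1)^(1/3). Set equal to p_1/p_2.
Hence x_2/x_1 = (p_1/p_2)^(1/(1/3)), i.e. raised to the 3 power.
With the ratio pinned down, the budget gives x_1* = m/(p_1 + p_2·(x_2/x_1)) and x_2* = (x_2/x_1)·x_1*.
Numerically x_2/x_1 = 512, so x_1* = 42/(8 + 1·512) = 0.0808 and x_2* = 512·0.0808 = 41.3538.
At m' = 94.5: x_2* = 93.0462. Change: 93.0462 − 41.3538 = 51.6923.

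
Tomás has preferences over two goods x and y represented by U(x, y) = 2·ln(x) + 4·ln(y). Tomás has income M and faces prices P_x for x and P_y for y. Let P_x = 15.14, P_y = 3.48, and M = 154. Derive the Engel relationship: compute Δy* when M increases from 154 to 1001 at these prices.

Tangency: MRS = (1/2)·y/x = P_x/P_y.
So 2·P_y·y = 4·P_x·x; combined with the budget, a share 1/3 of income goes to x.
Demand: x*(P_x,P_y,M) = 1/3·M/P_x and y* = 2/3·M/P_y.
At P_x=15.14, P_y=3.48, M=154: y* = 2/3·154/3.48 = 29.5019.
At M' = 1001: y* = 191.7625. Change: 191.7625 − 29.5019 = 162.2605.

Δy* = 162.2605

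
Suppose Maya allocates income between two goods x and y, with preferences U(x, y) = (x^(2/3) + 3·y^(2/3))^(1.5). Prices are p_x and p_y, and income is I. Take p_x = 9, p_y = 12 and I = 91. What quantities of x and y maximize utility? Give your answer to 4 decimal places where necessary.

x* = 0.6246, y* = 7.1149

From the CES first-order condition, (1/3)·(y/x)^(1/3) = p_x/p_y.
Hence y/x = (3·p_x/p_y)^(1/(1/3)), i.e. raised to the 3 power.
Substitute y = (y/x)·x into the budget: x* = I/(p_x + p_y·(y/x)).
Numerically y/x = 11.390625, so x* = 91/(9 + 12·11.390625) = 0.6246 and y* = 11.390625·0.6246 = 7.1149.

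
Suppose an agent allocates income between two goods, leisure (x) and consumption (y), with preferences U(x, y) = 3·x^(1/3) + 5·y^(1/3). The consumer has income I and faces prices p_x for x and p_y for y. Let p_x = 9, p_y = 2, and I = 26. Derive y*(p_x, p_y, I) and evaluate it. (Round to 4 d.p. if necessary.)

MRS = MU_x/MU_y = (3/5)·(y/x)^(2/3). Set equal to p_x/p_y.
Solve for the ratio: y/x = [(5/3)·p_x/p_y]^(1.5).
Substitute y = (y/x)·x into the budget: x* = I/(p_x + p_y·(y/x)).
Numerically y/x = 20.539596, so x* = 26/(9 + 2·20.539596) = 0.5192 and y* = 20.539596·0.5192 = 10.6637.

y* = 10.6637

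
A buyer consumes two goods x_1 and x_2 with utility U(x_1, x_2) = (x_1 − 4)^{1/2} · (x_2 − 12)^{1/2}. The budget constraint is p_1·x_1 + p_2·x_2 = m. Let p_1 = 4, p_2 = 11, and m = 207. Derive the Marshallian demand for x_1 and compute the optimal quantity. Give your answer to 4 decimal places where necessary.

x_1* = 11.375

MRS = (x_2−12)/(x_1−4). Tangency with p_1/p_2 gives x_2−12 = (p_1/p_2)·(x_1−4).
After buying the subsistence bundle (4, 12), a share 0.5 of the remaining income goes to x_1: x_1* = 4 + 0.5·(m − 4p_1 − 12p_2)/p_1.
Discretionary income = 207 − 4·4 − 12·11 = 59; x_1* = 4 + 0.5·59/4 = 11.375.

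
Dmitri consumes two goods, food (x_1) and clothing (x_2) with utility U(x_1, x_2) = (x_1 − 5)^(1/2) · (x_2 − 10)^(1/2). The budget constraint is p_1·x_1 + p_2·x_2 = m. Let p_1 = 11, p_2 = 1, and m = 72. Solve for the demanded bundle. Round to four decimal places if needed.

MRS = (x_2−10)/(x_1−5). Tangency with p_1/p_2 gives x_2−10 = (p_1/p_2)·(x_1−5).
Substituting into the budget: x_1* = 5 + 0.5·(m − 5·p_1 − 10·p_2)/p_1, and x_2* = 10 + 0.5·(…)/p_2.
Discretionary income = 72 − 5·11 − 10·1 = 7; x_1* = 5 + 0.5·7/11 = 5.3182; x_2* = 10 + 0.5·7/1 = 13.5.

x_1* = 5.3182, x_2* = 13.5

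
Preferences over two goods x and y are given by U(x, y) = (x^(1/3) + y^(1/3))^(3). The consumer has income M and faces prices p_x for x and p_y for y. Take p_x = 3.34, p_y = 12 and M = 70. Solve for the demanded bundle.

MU_x ∝ x^(-2/3), MU_y ∝ y^(-2/3), so MRS = (y/x)^(2/3) = p_x/p_y.
Solve for the ratio: y/x = [p_x/p_y]^(1.5).
Substitute y = (y/x)·x into the budget: x* = M/(p_x + p_y·(y/x)).
Numerically y/x = 0.146841, so x* = 70/(3.34 + 12·0.146841) = 13.7199 and y* = 0.146841·13.7199 = 2.0146.

x* = 13.7199, y* = 2.0146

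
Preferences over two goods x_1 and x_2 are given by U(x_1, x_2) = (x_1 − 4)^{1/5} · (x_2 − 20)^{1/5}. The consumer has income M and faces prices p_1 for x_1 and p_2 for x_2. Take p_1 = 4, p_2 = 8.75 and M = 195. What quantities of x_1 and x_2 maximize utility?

x_1* = 4.5, x_2* = 20.2286

This is Cobb-Douglas in (x_1−4, x_2−20): tangency gives 0.2·p_2·(x_2−20) = 0.2·p_1·(x_1−4).
Substituting into the budget: x_1* = 4 + 0.5·(M − 4·p_1 − 20·p_2)/p_1, and x_2* = 20 + 0.5·(…)/p_2.
Discretionary income = 195 − 4·4 − 20·8.75 = 4; x_1* = 4 + 0.5·4/4 = 4.5; x_2* = 20 + 0.5·4/8.75 = 20.2286.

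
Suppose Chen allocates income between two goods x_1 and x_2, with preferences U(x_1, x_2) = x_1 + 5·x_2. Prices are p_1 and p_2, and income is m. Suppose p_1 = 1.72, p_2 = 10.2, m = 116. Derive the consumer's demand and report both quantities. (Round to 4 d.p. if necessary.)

Linear utility — the consumer picks whichever good has higher MU/price: 1/1.72 = 0.5814 vs 5/10.2 = 0.4902.
x_1 gives more utility per dollar, so spend all income on x_1: x_1* = m/p_1, x_2* = 0.
Numerically: x_1* = 67.4419, x_2* = 0.

x_1* = 67.4419, x_2* = 0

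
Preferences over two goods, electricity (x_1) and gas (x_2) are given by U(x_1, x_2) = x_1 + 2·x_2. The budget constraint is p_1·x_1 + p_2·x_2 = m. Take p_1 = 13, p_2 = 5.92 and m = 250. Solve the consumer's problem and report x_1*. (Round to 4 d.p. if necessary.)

x_1* = 0

Perfect substitutes: compare marginal utility per dollar. 1/p_1 vs 2/p_2 → 0.0769 vs 0.3378.
x_2 gives more utility per dollar, so spend all income on x_2: x_2* = m/p_2, x_1* = 0.
Numerically: x_1* = 0, x_2* = 42.2297.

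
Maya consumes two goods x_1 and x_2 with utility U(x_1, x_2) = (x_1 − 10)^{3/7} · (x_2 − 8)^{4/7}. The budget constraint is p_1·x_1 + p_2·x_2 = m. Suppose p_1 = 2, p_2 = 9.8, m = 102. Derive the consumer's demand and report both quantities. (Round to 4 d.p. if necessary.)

x_1* = 10.7714, x_2* = 8.2099

Let x_1' = x_1−10, x_2' = x_2−8. MRS = (3/4)·x_2'/x_1' = p_1/p_2.
After buying the subsistence bundle (10, 8), a share 3/7 of the remaining income goes to x_1: x_1* = 10 + 3/7·(m − 10p_1 − 8p_2)/p_1.
Discretionary income = 102 − 10·2 − 8·9.8 = 3.6; x_1* = 10 + 3/7·3.6/2 = 10.7714; x_2* = 8 + 4/7·3.6/9.8 = 8.2099.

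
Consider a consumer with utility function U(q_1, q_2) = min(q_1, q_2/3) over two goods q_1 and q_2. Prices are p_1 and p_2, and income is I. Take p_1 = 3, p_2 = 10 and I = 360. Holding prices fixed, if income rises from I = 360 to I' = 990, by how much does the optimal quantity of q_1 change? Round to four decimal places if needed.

Δq_1* = 19.0909

With perfect complements, no substitution: consume in ratio q_1:q_2 = 1:3.
Budget: p_1·q_1 + p_2·3·q_1 = I, so (p_1 + 3·p_2)·q_1 = I.
Demand: q_1*(p_1,p_2,I) = I/(p_1 + 3·p_2), q_2* = 3·I/(p_1 + 3·p_2).
Here 3 + 3·10 = 33, giving q_1* = 10.9091.
At I' = 990: q_1* = 30. Change: 30 − 10.9091 = 19.0909.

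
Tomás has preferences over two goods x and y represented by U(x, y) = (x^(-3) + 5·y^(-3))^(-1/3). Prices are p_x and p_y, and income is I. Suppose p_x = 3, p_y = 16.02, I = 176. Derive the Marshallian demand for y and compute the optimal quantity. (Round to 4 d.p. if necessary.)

y* = 9.2293

MRS = MU_x/MU_y = (1/5)·(y/x)^(4). Set equal to p_x/p_y.
Solve for the ratio: y/x = [5·p_x/p_y]^(0.25).
With the ratio pinned down, the budget gives x* = I/(p_x + p_y·(y/x)) and y* = (y/x)·x*.
Numerically y/x = 0.983688, so x* = 176/(3 + 16.02·0.983688) = 9.3823 and y* = 0.983688·9.3823 = 9.2293.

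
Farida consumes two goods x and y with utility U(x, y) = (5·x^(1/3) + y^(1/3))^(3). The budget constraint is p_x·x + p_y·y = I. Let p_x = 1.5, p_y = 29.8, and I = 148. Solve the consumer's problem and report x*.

x* = 96.7257

Numerically y/x = 0.00101, so x* = 148/(1.5 + 29.8·0.00101) = 96.7257.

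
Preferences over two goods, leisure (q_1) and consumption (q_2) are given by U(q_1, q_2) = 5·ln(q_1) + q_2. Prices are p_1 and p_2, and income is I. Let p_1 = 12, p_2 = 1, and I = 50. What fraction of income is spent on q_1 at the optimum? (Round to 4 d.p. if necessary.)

share on q_1 = 0.1

At the given prices: q_1* = 5·1/12 = 0.4167, and q_2* = 45.
Expenditure on q_1: 12·0.4167 = 5; share = 0.1.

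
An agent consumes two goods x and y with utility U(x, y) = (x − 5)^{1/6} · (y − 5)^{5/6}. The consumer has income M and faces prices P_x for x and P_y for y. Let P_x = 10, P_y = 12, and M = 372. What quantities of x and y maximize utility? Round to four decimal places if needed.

x* = 9.3667, y* = 23.1944

Let x' = x−5, y' = y−5. MRS = (1/5)·y'/x' = P_x/P_y.
Substituting into the budget: x* = 5 + 1/6·(M − 5·P_x − 5·P_y)/P_x, and y* = 5 + 5/6·(…)/P_y.
Discretionary income = 372 − 5·10 − 5·12 = 262; x* = 5 + 1/6·262/10 = 9.3667; y* = 5 + 5/6·262/12 = 23.1944.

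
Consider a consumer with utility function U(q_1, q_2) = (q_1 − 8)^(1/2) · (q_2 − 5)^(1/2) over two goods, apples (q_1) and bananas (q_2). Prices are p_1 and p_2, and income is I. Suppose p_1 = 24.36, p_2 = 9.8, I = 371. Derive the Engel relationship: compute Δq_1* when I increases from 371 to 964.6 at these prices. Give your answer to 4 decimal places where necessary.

Δq_1* = 12.1839

MRS = (q_2−5)/(q_1−8). Tangency with p_1/p_2 gives q_2−5 = (p_1/p_2)·(q_1−8).
Substituting into the budget: q_1* = 8 + 0.5·(I − 8·p_1 − 5·p_2)/p_1, and q_2* = 5 + 0.5·(…)/p_2.
Discretionary income = 371 − 8·24.36 − 5·9.8 = 127.12; q_1* = 8 + 0.5·127.12/24.36 = 10.6092.
At I' = 964.6: q_1* = 22.7931. Change: 22.7931 − 10.6092 = 12.1839.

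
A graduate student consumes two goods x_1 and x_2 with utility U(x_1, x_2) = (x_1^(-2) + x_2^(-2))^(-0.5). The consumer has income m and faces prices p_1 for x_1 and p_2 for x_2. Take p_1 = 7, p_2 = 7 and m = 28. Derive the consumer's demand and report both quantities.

x_1* = 2, x_2* = 2

From the CES first-order condition, (x_2/x_1)^(3) = p_1/p_2.
Solve for the ratio: x_2/x_1 = [p_1/p_2]^(1/3).
With the ratio pinned down, the budget gives x_1* = m/(p_1 + p_2·(x_2/x_1)) and x_2* = (x_2/x_1)·x_1*.
Numerically x_2/x_1 = 1, so x_1* = 28/(7 + 7·1) = 2 and x_2* = 1·2 = 2.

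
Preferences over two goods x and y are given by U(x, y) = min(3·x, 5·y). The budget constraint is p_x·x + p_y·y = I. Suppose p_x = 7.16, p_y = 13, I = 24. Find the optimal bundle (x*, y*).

x* = 1.6043, y* = 0.9626

With perfect complements, no substitution: consume in ratio x:y = 5:3.
Budget: p_x·x + p_y·(3/5)·x = I, so (5·p_x + 3·p_y)·x = 5·I.
Demand: x*(p_x,p_y,I) = 5·I/(5·p_x + 3·p_y), y* = 3·I/(5·p_x + 3·p_y).
Here 5·7.16 + 3·13 = 74.8, giving x* = 1.6043 and y* = 0.9626.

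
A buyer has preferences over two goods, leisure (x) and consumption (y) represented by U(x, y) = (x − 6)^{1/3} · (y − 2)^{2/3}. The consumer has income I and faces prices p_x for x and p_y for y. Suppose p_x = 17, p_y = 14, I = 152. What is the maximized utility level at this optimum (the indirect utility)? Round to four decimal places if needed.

MRS = (1/2)·(y−2)/(x−6). Tangency with p_x/p_y gives y−2 = 2·(p_x/p_y)·(x−6).
After buying the subsistence bundle (6, 2), a share 1/3 of the remaining income goes to x: x* = 6 + 1/3·(I − 6p_x − 2p_y)/p_x.
Discretionary income = 152 − 6·17 − 2·14 = 22; x* = 6 + 1/3·22/17 = 6.4314; y* = 2 + 2/3·22/14 = 3.0476.
Utility at the optimum: U(6.4314, 3.0476) = 0.7794.

V = 0.7794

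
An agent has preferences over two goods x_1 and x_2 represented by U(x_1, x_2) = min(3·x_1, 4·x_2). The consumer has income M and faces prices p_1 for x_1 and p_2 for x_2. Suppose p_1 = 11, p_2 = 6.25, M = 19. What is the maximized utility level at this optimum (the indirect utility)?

Leontief preferences: the optimum is at the kink where x_1/4 = x_2/3, i.e. x_2 = (3/4)·x_1.
Budget: p_1·x_1 + p_2·(3/4)·x_1 = M, so (4·p_1 + 3·p_2)·x_1 = 4·M.
Demand: x_1*(p_1,p_2,M) = 4·M/(4·p_1 + 3·p_2), x_2* = 3·M/(4·p_1 + 3·p_2).
Here 4·11 + 3·6.25 = 62.75, giving x_1* = 1.2112 and x_2* = 0.9084.
Utility at the optimum: U(1.2112, 0.9084) = 3.6335.

V = 3.6335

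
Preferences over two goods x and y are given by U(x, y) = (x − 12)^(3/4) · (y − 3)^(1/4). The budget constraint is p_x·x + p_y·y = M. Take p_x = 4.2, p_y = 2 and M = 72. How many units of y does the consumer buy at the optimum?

y* = 4.95

Discretionary income = 72 − 12·4.2 − 3·2 = 15.6; y* = 3 + 0.25·15.6/2 = 4.95.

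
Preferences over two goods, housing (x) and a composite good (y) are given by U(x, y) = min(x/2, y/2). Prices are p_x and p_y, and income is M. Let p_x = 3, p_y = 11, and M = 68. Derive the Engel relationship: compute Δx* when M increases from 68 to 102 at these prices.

With perfect complements, no substitution: consume in ratio x:y = 2:2.
Budget: p_x·x + p_y·x = M, so (2·p_x + 2·p_y)·x = 2·M.
Demand: x*(p_x,p_y,M) = 2·M/(2·p_x + 2·p_y), y* = 2·M/(2·p_x + 2·p_y).
Here 2·3 + 2·11 = 28, giving x* = 4.8571.
At M' = 102: x* = 7.2857. Change: 7.2857 − 4.8571 = 2.4286.

Δx* = 2.4286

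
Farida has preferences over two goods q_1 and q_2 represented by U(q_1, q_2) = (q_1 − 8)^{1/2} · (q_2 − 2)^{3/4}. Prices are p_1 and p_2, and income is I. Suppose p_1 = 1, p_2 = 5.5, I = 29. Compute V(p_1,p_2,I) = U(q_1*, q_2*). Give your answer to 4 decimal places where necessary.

V = 2.1349

Let q_1' = q_1−8, q_2' = q_2−2. MRS = (2/3)·q_2'/q_1' = p_1/p_2.
Substituting into the budget: q_1* = 8 + 0.4·(I − 8·p_1 − 2·p_2)/p_1, and q_2* = 2 + 0.6·(…)/p_2.
Discretionary income = 29 − 8·1 − 2·5.5 = 10; q_1* = 8 + 0.4·10/1 = 12; q_2* = 2 + 0.6·10/5.5 = 3.0909.
Utility at the optimum: U(12, 3.0909) = 2.1349.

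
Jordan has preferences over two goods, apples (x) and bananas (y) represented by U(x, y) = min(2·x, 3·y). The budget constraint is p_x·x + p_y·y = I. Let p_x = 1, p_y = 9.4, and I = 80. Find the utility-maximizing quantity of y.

Leontief preferences: the optimum is at the kink where x/3 = y/2, i.e. y = (2/3)·x.
Budget: p_x·x + p_y·(2/3)·x = I, so (3·p_x + 2·p_y)·x = 3·I.
Demand: x*(p_x,p_y,I) = 3·I/(3·p_x + 2·p_y), y* = 2·I/(3·p_x + 2·p_y).
Here 3·1 + 2·9.4 = 21.8, giving y* = 7.3394.

y* = 7.3394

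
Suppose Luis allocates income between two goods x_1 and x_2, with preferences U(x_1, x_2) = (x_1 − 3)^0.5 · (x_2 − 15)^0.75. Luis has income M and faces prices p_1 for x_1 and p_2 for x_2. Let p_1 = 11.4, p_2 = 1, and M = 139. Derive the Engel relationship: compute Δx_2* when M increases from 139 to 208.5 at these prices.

MRS = (2/3)·(x_2−15)/(x_1−3). Tangency with p_1/p_2 gives x_2−15 = (3/2)·(p_1/p_2)·(x_1−3).
Substituting into the budget: x_1* = 3 + 0.4·(M − 3·p_1 − 15·p_2)/p_1, and x_2* = 15 + 0.6·(…)/p_2.
Discretionary income = 139 − 3·11.4 − 15·1 = 89.8; x_2* = 15 + 0.6·89.8/1 = 68.88.
At M' = 208.5: x_2* = 110.58. Change: 110.58 − 68.88 = 41.7.

Δx_2* = 41.7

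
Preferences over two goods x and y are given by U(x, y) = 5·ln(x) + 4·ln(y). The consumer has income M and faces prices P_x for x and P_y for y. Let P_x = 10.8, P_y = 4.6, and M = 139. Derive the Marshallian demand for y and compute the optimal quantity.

MU_x/MU_y = (5·y)/(4·x); tangency sets this equal to P_x/P_y.
Rearranging, P_y·y = (4/5)·P_x·x. Substituting into the budget gives P_x·x·(1 + (4/5)) = M.
Demand: x*(P_x,P_y,M) = 5/9·M/P_x and y* = 4/9·M/P_y.
At P_x=10.8, P_y=4.6, M=139: y* = 4/9·139/4.6 = 13.43.

y* = 13.43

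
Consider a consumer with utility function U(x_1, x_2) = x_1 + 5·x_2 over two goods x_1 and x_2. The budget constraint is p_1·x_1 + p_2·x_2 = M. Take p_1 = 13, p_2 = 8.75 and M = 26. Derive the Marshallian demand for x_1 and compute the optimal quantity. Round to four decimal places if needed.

Linear utility — the consumer picks whichever good has higher MU/price: 1/13 = 0.0769 vs 5/8.75 = 0.5714.
x_2 gives more utility per dollar, so spend all income on x_2: x_2* = M/p_2, x_1* = 0.
Numerically: x_1* = 0, x_2* = 2.9714.

x_1* = 0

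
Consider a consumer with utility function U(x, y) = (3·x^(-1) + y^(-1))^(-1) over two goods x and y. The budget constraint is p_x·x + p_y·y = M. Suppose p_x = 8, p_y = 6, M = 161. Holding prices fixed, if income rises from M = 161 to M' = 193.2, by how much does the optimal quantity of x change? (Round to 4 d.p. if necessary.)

Δx* = 2.6833

From the CES first-order condition, 3·(y/x)^(2) = p_x/p_y.
Hence y/x = ((1/3)·p_x/p_y)^(1/(2)), i.e. raised to the 0.5 power.
Substitute y = (y/x)·x into the budget: x* = M/(p_x + p_y·(y/x)).
Numerically y/x = 0.666667, so x* = 161/(8 + 6·0.666667) = 13.4167.
At M' = 193.2: x* = 16.1. Change: 16.1 − 13.4167 = 2.6833.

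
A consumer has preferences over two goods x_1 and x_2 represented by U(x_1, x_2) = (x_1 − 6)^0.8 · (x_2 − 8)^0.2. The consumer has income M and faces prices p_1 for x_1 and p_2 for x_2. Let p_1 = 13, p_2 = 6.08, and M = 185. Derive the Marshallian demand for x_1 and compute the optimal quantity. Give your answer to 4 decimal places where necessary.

x_1* = 9.5914

Let x_1' = x_1−6, x_2' = x_2−8. MRS = 4·x_2'/x_1' = p_1/p_2.
After buying the subsistence bundle (6, 8), a share 0.8 of the remaining income goes to x_1: x_1* = 6 + 0.8·(M − 6p_1 − 8p_2)/p_1.
Discretionary income = 185 − 6·13 − 8·6.08 = 58.36; x_1* = 6 + 0.8·58.36/13 = 9.5914.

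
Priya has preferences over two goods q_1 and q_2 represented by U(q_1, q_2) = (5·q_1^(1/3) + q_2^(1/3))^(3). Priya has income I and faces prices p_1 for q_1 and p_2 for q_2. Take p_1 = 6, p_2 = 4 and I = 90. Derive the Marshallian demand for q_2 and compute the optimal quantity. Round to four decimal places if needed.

q_2* = 2.2214

MU_q_1 ∝ 5·q_1^(-2/3), MU_q_2 ∝ q_2^(-2/3), so MRS = 5·(q_2/q_1)^(2/3) = p_1/p_2.
Hence q_2/q_1 = ((1/5)·p_1/p_2)^(1/(2/3)), i.e. raised to the 1.5 power.
With the ratio pinned down, the budget gives q_1* = I/(p_1 + p_2·(q_2/q_1)) and q_2* = (q_2/q_1)·q_1*.
Numerically q_2/q_1 = 0.164317, so q_1* = 90/(6 + 4·0.164317) = 13.5191 and q_2* = 0.164317·13.5191 = 2.2214.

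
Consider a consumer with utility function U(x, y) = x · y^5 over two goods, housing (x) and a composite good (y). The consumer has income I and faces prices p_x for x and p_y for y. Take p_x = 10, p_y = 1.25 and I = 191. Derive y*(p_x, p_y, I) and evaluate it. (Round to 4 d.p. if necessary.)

MU_x/MU_y = (y)/(5·x); tangency sets this equal to p_x/p_y.
Rearranging, p_y·y = 5·p_x·x. Substituting into the budget gives p_x·x·(1 + 5) = I.
Demand: x*(p_x,p_y,I) = 1/6·I/p_x and y* = 5/6·I/p_y.
At p_x=10, p_y=1.25, I=191: y* = 5/6·191/1.25 = 127.3333.

y* = 127.3333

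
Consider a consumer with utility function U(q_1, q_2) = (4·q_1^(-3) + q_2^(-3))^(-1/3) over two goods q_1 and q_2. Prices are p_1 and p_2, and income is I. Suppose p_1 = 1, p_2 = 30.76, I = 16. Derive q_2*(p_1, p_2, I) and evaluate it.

MU_q_1 ∝ 4·q_1^(-4), MU_q_2 ∝ q_2^(-4), so MRS = 4·(q_2/q_1)^(4) = p_1/p_2.
Solve for the ratio: q_2/q_1 = [(1/4)·p_1/p_2]^(0.25).
With the ratio pinned down, the budget gives q_1* = I/(p_1 + p_2·(q_2/q_1)) and q_2* = (q_2/q_1)·q_1*.
Numerically q_2/q_1 = 0.300254, so q_1* = 16/(1 + 30.76·0.300254) = 1.5631 and q_2* = 0.300254·1.5631 = 0.4693.

q_2* = 0.4693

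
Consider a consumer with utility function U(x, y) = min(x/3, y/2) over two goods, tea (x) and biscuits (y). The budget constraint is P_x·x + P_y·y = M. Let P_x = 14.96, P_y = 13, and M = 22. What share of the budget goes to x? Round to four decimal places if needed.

share on x = 0.6332

Leontief preferences: the optimum is at the kink where x/3 = y/2, i.e. y = (2/3)·x.
Budget: P_x·x + P_y·(2/3)·x = M, so (3·P_x + 2·P_y)·x = 3·M.
Demand: x*(P_x,P_y,M) = 3·M/(3·P_x + 2·P_y), y* = 2·M/(3·P_x + 2·P_y).
Here 3·14.96 + 2·13 = 70.88, giving x* = 0.9312 and y* = 0.6208.
Expenditure on x: 14.96·0.9312 = 13.93; share = 0.6332.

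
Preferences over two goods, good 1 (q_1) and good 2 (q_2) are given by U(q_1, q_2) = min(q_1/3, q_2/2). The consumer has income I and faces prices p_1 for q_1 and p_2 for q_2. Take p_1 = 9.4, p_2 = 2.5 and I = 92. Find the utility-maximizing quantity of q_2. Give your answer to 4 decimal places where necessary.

q_2* = 5.5422

Leontief preferences: the optimum is at the kink where q_1/3 = q_2/2, i.e. q_2 = (2/3)·q_1.
Budget: p_1·q_1 + p_2·(2/3)·q_1 = I, so (3·p_1 + 2·p_2)·q_1 = 3·I.
Demand: q_1*(p_1,p_2,I) = 3·I/(3·p_1 + 2·p_2), q_2* = 2·I/(3·p_1 + 2·p_2).
Here 3·9.4 + 2·2.5 = 33.2, giving q_2* = 5.5422.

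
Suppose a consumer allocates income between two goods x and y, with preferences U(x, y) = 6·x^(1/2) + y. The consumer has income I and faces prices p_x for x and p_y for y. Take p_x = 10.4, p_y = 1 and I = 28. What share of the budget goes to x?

share on x = 0.0309

Utility is quasi-linear in y; the FOC for x is 3/√x = p_x/p_y.
Solve: √x = 3·p_y/p_x, so x*(p_x,p_y) = (3·p_y/p_x)², and y* = (I − p_x·x*)/p_y.
Plugging in: x* = (3·1/10.4)² = 0.0832, y* = 27.1346.
Expenditure on x: 10.4·0.0832 = 0.8654; share = 0.0309.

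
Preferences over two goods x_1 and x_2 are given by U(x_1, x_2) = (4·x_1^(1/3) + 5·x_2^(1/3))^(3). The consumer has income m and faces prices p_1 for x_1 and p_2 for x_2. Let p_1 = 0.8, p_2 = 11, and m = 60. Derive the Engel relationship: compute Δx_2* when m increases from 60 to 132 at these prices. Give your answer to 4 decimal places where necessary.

MU_x_1 ∝ 4·x_1^(-2/3), MU_x_2 ∝ 5·x_2^(-2/3), so MRS = (4/5)·(x_2/x_1)^(2/3) = p_1/p_2.
Hence x_2/x_1 = ((5/4)·p_1/p_2)^(1/(2/3)), i.e. raised to the 1.5 power.
Substitute x_2 = (x_2/x_1)·x_1 into the budget: x_1* = m/(p_1 + p_2·(x_2/x_1)).
Numerically x_2/x_1 = 0.02741, so x_1* = 60/(0.8 + 11·0.02741) = 54.4706 and x_2* = 0.02741·54.4706 = 1.493.
At m' = 132: x_2* = 3.2847. Change: 3.2847 − 1.493 = 1.7917.

Δx_2* = 1.7917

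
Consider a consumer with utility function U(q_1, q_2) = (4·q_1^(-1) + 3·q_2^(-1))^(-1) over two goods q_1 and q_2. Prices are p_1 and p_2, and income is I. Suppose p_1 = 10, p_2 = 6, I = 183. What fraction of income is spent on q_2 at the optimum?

From the CES first-order condition, (4/3)·(q_2/q_1)^(2) = p_1/p_2.
Hence q_2/q_1 = ((3/4)·p_1/p_2)^(1/(2)), i.e. raised to the 0.5 power.
With the ratio pinned down, the budget gives q_1* = I/(p_1 + p_2·(q_2/q_1)) and q_2* = (q_2/q_1)·q_1*.
Numerically q_2/q_1 = 1.118034, so q_1* = 183/(10 + 6·1.118034) = 10.9527 and q_2* = 1.118034·10.9527 = 12.2455.
Expenditure on q_2: 6·12.2455 = 73.473; share = 0.4015.

share on q_2 = 0.4015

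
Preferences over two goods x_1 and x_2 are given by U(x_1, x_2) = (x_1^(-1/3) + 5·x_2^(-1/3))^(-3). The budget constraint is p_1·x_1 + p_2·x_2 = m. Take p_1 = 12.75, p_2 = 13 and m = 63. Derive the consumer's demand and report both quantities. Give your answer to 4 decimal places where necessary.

MRS = MU_x_1/MU_x_2 = (1/5)·(x_2/x_1)^(4/3). Set equal to p_1/p_2.
Solve for the ratio: x_2/x_1 = [5·p_1/p_2]^(0.75).
Substitute x_2 = (x_2/x_1)·x_1 into the budget: x_1* = m/(p_1 + p_2·(x_2/x_1)).
Numerically x_2/x_1 = 3.295358, so x_1* = 63/(12.75 + 13·3.295358) = 1.1333 and x_2* = 3.295358·1.1333 = 3.7346.

x_1* = 1.1333, x_2* = 3.7346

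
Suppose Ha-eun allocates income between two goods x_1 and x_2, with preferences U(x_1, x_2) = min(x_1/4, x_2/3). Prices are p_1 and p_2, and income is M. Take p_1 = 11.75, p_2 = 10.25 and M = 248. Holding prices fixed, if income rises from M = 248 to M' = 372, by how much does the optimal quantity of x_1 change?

Δx_1* = 6.3794

Demand: x_1*(p_1,p_2,M) = 4·M/(4·p_1 + 3·p_2), x_2* = 3·M/(4·p_1 + 3·p_2).
Here 4·11.75 + 3·10.25 = 77.75, giving x_1* = 12.7588.
At M' = 372: x_1* = 19.1383. Change: 19.1383 − 12.7588 = 6.3794.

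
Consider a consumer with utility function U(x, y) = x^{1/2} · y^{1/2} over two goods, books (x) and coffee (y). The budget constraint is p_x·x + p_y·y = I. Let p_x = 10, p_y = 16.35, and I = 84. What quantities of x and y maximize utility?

Tangency: MRS = y/x = p_x/p_y.
So 0.5·p_y·y = 0.5·p_x·x; combined with the budget, a share 0.5 of income goes to x.
Demand: x*(p_x,p_y,I) = 0.5·I/p_x and y* = 0.5·I/p_y.
At p_x=10, p_y=16.35, I=84: x* = 0.5·84/10 = 4.2, y* = 2.5688.

x* = 4.2, y* = 2.5688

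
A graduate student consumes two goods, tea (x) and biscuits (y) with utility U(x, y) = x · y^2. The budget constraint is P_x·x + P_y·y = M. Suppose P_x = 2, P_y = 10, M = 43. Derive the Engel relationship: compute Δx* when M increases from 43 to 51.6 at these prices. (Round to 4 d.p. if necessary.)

Demand: x*(P_x,P_y,M) = 1/3·M/P_x and y* = 2/3·M/P_y.
At P_x=2, P_y=10, M=43: x* = 1/3·43/2 = 7.1667.
At M' = 51.6: x* = 8.6. Change: 8.6 − 7.1667 = 1.4333.

Δx* = 1.4333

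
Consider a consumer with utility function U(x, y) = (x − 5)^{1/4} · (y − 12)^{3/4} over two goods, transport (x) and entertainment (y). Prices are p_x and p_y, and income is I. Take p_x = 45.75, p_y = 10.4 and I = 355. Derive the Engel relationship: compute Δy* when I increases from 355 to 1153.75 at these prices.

Δy* = 57.6022

This is Cobb-Douglas in (x−5, y−12): tangency gives 0.25·p_y·(y−12) = 0.75·p_x·(x−5).
Substituting into the budget: x* = 5 + 0.25·(I − 5·p_x − 12·p_y)/p_x, and y* = 12 + 0.75·(…)/p_y.
Discretionary income = 355 − 5·45.75 − 12·10.4 = 1.45; y* = 12 + 0.75·1.45/10.4 = 12.1046.
At I' = 1153.75: y* = 69.7067. Change: 69.7067 − 12.1046 = 57.6022.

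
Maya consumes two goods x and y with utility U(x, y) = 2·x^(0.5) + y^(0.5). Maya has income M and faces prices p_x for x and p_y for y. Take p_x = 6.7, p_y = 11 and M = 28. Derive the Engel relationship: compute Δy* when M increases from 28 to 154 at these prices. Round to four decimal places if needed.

Δy* = 1.5137

Substitute y = (y/x)·x into the budget: x* = M/(p_x + p_y·(y/x)).
Numerically y/x = 0.092748, so x* = 28/(6.7 + 11·0.092748) = 3.6268 and y* = 0.092748·3.6268 = 0.3364.
At M' = 154: y* = 1.8501. Change: 1.8501 − 0.3364 = 1.5137.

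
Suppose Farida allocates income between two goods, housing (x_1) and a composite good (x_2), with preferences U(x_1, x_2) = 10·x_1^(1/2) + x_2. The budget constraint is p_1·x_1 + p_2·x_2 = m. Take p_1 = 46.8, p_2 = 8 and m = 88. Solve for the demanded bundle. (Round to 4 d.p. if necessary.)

x_1* = 0.7305, x_2* = 6.7265

Plugging in: x_1* = (5·8/46.8)² = 0.7305, x_2* = 6.7265.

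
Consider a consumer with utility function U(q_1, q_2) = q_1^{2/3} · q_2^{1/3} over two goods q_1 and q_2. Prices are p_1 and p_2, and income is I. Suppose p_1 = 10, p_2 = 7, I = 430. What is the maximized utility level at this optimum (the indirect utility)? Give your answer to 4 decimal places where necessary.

The MRS is 2·q_2/q_1. Set MRS = p_1/p_2.
So 2/3·p_2·q_2 = 1/3·p_1·q_1; combined with the budget, a share 2/3 of income goes to q_1.
Demand: q_1*(p_1,p_2,I) = 2/3·I/p_1 and q_2* = 1/3·I/p_2.
At p_1=10, p_2=7, I=430: q_1* = 2/3·430/10 = 28.6667, q_2* = 20.4762.
Utility at the optimum: U(28.6667, 20.4762) = 25.6252.

V = 25.6252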